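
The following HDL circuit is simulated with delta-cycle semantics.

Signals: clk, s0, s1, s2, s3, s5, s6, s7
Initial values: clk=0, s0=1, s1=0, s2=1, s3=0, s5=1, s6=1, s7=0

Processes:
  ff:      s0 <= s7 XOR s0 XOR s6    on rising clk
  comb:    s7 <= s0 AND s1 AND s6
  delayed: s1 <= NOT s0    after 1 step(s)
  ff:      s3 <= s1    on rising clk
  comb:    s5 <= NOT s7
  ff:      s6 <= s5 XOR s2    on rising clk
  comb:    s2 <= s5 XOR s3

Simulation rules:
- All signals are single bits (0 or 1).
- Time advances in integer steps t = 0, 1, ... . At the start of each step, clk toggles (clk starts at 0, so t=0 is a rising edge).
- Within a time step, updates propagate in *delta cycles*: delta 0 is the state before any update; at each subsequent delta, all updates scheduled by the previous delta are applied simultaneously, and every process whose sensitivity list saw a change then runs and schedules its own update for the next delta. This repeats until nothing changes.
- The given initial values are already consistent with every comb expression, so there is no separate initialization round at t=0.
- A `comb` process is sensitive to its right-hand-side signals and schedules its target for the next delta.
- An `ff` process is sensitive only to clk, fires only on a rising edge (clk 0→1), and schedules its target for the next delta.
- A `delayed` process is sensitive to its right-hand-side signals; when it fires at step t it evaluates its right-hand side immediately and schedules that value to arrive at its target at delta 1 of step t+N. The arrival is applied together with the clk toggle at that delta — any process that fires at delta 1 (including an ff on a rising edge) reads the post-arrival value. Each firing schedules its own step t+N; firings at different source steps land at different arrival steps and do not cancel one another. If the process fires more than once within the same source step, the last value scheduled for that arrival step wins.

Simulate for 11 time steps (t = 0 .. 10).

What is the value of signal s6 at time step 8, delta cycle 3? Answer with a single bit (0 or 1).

t0.Δ0 s7=0 s5=1 s1=0 clk=0 s0=1 s3=0 s2=1 s6=1
t0.Δ1 s7=0 s5=1 s1=0 clk=1 s0=1 s3=0 s2=1 s6=1
t0.Δ2 s7=0 s5=1 s1=0 clk=1 s0=0 s3=0 s2=1 s6=0
t1.Δ0 s7=0 s5=1 s1=0 clk=1 s0=0 s3=0 s2=1 s6=0
t1.Δ1 s7=0 s5=1 s1=1 clk=0 s0=0 s3=0 s2=1 s6=0
t2.Δ0 s7=0 s5=1 s1=1 clk=0 s0=0 s3=0 s2=1 s6=0
t2.Δ1 s7=0 s5=1 s1=1 clk=1 s0=0 s3=0 s2=1 s6=0
t2.Δ2 s7=0 s5=1 s1=1 clk=1 s0=0 s3=1 s2=1 s6=0
t2.Δ3 s7=0 s5=1 s1=1 clk=1 s0=0 s3=1 s2=0 s6=0
t3.Δ0 s7=0 s5=1 s1=1 clk=1 s0=0 s3=1 s2=0 s6=0
t3.Δ1 s7=0 s5=1 s1=1 clk=0 s0=0 s3=1 s2=0 s6=0
t4.Δ0 s7=0 s5=1 s1=1 clk=0 s0=0 s3=1 s2=0 s6=0
t4.Δ1 s7=0 s5=1 s1=1 clk=1 s0=0 s3=1 s2=0 s6=0
t4.Δ2 s7=0 s5=1 s1=1 clk=1 s0=0 s3=1 s2=0 s6=1
t5.Δ0 s7=0 s5=1 s1=1 clk=1 s0=0 s3=1 s2=0 s6=1
t5.Δ1 s7=0 s5=1 s1=1 clk=0 s0=0 s3=1 s2=0 s6=1
t6.Δ0 s7=0 s5=1 s1=1 clk=0 s0=0 s3=1 s2=0 s6=1
t6.Δ1 s7=0 s5=1 s1=1 clk=1 s0=0 s3=1 s2=0 s6=1
t6.Δ2 s7=0 s5=1 s1=1 clk=1 s0=1 s3=1 s2=0 s6=1
t6.Δ3 s7=1 s5=1 s1=1 clk=1 s0=1 s3=1 s2=0 s6=1
t6.Δ4 s7=1 s5=0 s1=1 clk=1 s0=1 s3=1 s2=0 s6=1
t6.Δ5 s7=1 s5=0 s1=1 clk=1 s0=1 s3=1 s2=1 s6=1
t7.Δ0 s7=1 s5=0 s1=1 clk=1 s0=1 s3=1 s2=1 s6=1
t7.Δ1 s7=1 s5=0 s1=0 clk=0 s0=1 s3=1 s2=1 s6=1
t7.Δ2 s7=0 s5=0 s1=0 clk=0 s0=1 s3=1 s2=1 s6=1
t7.Δ3 s7=0 s5=1 s1=0 clk=0 s0=1 s3=1 s2=1 s6=1
t7.Δ4 s7=0 s5=1 s1=0 clk=0 s0=1 s3=1 s2=0 s6=1
t8.Δ0 s7=0 s5=1 s1=0 clk=0 s0=1 s3=1 s2=0 s6=1
t8.Δ1 s7=0 s5=1 s1=0 clk=1 s0=1 s3=1 s2=0 s6=1
t8.Δ2 s7=0 s5=1 s1=0 clk=1 s0=0 s3=0 s2=0 s6=1
t8.Δ3 s7=0 s5=1 s1=0 clk=1 s0=0 s3=0 s2=1 s6=1
t9.Δ0 s7=0 s5=1 s1=0 clk=1 s0=0 s3=0 s2=1 s6=1
t9.Δ1 s7=0 s5=1 s1=1 clk=0 s0=0 s3=0 s2=1 s6=1
t10.Δ0 s7=0 s5=1 s1=1 clk=0 s0=0 s3=0 s2=1 s6=1
t10.Δ1 s7=0 s5=1 s1=1 clk=1 s0=0 s3=0 s2=1 s6=1
t10.Δ2 s7=0 s5=1 s1=1 clk=1 s0=1 s3=1 s2=1 s6=0
t10.Δ3 s7=0 s5=1 s1=1 clk=1 s0=1 s3=1 s2=0 s6=0

1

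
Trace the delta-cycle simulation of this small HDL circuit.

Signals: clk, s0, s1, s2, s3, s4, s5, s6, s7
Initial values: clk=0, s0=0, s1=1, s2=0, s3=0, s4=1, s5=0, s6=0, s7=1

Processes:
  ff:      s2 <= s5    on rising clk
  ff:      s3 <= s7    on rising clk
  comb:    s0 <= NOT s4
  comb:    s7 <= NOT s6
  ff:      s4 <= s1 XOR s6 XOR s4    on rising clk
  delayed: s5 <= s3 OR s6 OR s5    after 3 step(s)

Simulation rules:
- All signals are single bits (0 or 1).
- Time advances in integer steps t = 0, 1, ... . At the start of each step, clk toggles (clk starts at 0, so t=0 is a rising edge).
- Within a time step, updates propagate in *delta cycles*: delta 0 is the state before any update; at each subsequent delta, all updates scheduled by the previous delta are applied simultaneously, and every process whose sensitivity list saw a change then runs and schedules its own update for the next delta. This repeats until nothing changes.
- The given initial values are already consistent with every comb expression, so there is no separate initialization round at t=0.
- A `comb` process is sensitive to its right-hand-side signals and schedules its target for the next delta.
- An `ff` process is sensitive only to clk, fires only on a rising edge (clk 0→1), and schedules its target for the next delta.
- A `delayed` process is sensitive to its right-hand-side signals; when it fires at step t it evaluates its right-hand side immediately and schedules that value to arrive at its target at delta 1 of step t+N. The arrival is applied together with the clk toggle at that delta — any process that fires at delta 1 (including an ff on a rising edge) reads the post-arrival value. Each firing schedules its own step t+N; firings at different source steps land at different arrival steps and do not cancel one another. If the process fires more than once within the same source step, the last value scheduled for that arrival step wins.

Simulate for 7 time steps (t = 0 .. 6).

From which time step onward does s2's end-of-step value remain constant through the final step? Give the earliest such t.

4

[bits: s5,s7,s3,s4,s6,s1,s0,clk,s2]
t=0: Δ0=010101000 Δ1=010101010 Δ2=011001010 Δ3=011001110 | 3Δ
t=1: Δ0=011001110 Δ1=011001100 | 1Δ
t=2: Δ0=011001100 Δ1=011001110 Δ2=011101110 Δ3=011101010 | 3Δ
t=3: Δ0=011101010 Δ1=111101000 | 1Δ
t=4: Δ0=111101000 Δ1=111101010 Δ2=111001011 Δ3=111001111 | 3Δ
t=5: Δ0=111001111 Δ1=111001101 | 1Δ
t=6: Δ0=111001101 Δ1=111001111 Δ2=111101111 Δ3=111101011 | 3Δ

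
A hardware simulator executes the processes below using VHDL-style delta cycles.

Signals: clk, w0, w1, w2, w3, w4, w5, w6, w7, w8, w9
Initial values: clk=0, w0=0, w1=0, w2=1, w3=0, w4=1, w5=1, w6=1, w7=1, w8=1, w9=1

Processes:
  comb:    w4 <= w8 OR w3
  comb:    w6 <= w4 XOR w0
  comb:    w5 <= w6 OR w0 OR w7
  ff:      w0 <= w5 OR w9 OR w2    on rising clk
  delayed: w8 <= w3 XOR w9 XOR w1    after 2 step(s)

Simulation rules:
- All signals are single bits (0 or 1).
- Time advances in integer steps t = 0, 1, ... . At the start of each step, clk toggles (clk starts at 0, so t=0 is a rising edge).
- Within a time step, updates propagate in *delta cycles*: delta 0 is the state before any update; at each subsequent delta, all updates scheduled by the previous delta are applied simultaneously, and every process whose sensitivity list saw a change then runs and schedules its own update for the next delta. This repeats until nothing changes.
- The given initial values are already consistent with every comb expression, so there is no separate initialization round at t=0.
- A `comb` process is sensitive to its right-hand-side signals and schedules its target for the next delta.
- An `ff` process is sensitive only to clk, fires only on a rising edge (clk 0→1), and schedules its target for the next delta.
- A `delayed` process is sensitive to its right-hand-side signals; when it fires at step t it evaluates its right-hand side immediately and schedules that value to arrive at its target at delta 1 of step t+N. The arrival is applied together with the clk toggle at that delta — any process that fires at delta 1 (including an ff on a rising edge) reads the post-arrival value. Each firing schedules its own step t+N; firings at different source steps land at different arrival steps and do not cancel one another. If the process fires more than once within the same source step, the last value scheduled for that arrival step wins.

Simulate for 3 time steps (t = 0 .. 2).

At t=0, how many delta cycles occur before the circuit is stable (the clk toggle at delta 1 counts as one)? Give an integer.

t=0 Δ0: w9=1 w8=1 w2=1 w0=0 w6=1 w7=1 clk=0 w4=1 w3=0 w1=0 w5=1
  Δ1: clk:0→1
  Δ2: w0:0→1
  Δ3: w6:1→0
  (3Δ to stable)
t=1 Δ0: w9=1 w8=1 w2=1 w0=1 w6=0 w7=1 clk=1 w4=1 w3=0 w1=0 w5=1
  Δ1: clk:1→0
  (1Δ to stable)
t=2 Δ0: w9=1 w8=1 w2=1 w0=1 w6=0 w7=1 clk=0 w4=1 w3=0 w1=0 w5=1
  Δ1: clk:0→1
  (1Δ to stable)

3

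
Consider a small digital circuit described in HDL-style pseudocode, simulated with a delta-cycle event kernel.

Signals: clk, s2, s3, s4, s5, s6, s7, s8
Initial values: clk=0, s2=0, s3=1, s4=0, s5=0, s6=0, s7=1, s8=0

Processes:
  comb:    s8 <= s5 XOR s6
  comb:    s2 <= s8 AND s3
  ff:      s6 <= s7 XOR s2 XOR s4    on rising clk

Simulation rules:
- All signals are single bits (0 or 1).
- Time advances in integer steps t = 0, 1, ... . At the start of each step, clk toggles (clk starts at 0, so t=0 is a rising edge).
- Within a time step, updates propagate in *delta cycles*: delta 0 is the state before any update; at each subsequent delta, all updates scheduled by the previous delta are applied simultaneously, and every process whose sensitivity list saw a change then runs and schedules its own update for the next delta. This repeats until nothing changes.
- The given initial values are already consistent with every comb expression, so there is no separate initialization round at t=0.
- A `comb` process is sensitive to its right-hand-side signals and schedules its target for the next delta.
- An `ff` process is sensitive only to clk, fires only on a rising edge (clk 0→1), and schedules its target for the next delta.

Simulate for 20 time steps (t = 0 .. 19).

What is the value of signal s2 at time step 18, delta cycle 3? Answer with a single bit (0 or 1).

t0.Δ0 s3=1 s6=0 s4=0 clk=0 s8=0 s2=0 s7=1 s5=0
t0.Δ1 s3=1 s6=0 s4=0 clk=1 s8=0 s2=0 s7=1 s5=0
t0.Δ2 s3=1 s6=1 s4=0 clk=1 s8=0 s2=0 s7=1 s5=0
t0.Δ3 s3=1 s6=1 s4=0 clk=1 s8=1 s2=0 s7=1 s5=0
t0.Δ4 s3=1 s6=1 s4=0 clk=1 s8=1 s2=1 s7=1 s5=0
t1.Δ0 s3=1 s6=1 s4=0 clk=1 s8=1 s2=1 s7=1 s5=0
t1.Δ1 s3=1 s6=1 s4=0 clk=0 s8=1 s2=1 s7=1 s5=0
t2.Δ0 s3=1 s6=1 s4=0 clk=0 s8=1 s2=1 s7=1 s5=0
t2.Δ1 s3=1 s6=1 s4=0 clk=1 s8=1 s2=1 s7=1 s5=0
t2.Δ2 s3=1 s6=0 s4=0 clk=1 s8=1 s2=1 s7=1 s5=0
t2.Δ3 s3=1 s6=0 s4=0 clk=1 s8=0 s2=1 s7=1 s5=0
t2.Δ4 s3=1 s6=0 s4=0 clk=1 s8=0 s2=0 s7=1 s5=0
t3.Δ0 s3=1 s6=0 s4=0 clk=1 s8=0 s2=0 s7=1 s5=0
t3.Δ1 s3=1 s6=0 s4=0 clk=0 s8=0 s2=0 s7=1 s5=0
t4.Δ0 s3=1 s6=0 s4=0 clk=0 s8=0 s2=0 s7=1 s5=0
t4.Δ1 s3=1 s6=0 s4=0 clk=1 s8=0 s2=0 s7=1 s5=0
t4.Δ2 s3=1 s6=1 s4=0 clk=1 s8=0 s2=0 s7=1 s5=0
t4.Δ3 s3=1 s6=1 s4=0 clk=1 s8=1 s2=0 s7=1 s5=0
t4.Δ4 s3=1 s6=1 s4=0 clk=1 s8=1 s2=1 s7=1 s5=0
t5.Δ0 s3=1 s6=1 s4=0 clk=1 s8=1 s2=1 s7=1 s5=0
t5.Δ1 s3=1 s6=1 s4=0 clk=0 s8=1 s2=1 s7=1 s5=0
t6.Δ0 s3=1 s6=1 s4=0 clk=0 s8=1 s2=1 s7=1 s5=0
t6.Δ1 s3=1 s6=1 s4=0 clk=1 s8=1 s2=1 s7=1 s5=0
t6.Δ2 s3=1 s6=0 s4=0 clk=1 s8=1 s2=1 s7=1 s5=0
t6.Δ3 s3=1 s6=0 s4=0 clk=1 s8=0 s2=1 s7=1 s5=0
t6.Δ4 s3=1 s6=0 s4=0 clk=1 s8=0 s2=0 s7=1 s5=0
t7.Δ0 s3=1 s6=0 s4=0 clk=1 s8=0 s2=0 s7=1 s5=0
t7.Δ1 s3=1 s6=0 s4=0 clk=0 s8=0 s2=0 s7=1 s5=0
t8.Δ0 s3=1 s6=0 s4=0 clk=0 s8=0 s2=0 s7=1 s5=0
t8.Δ1 s3=1 s6=0 s4=0 clk=1 s8=0 s2=0 s7=1 s5=0
t8.Δ2 s3=1 s6=1 s4=0 clk=1 s8=0 s2=0 s7=1 s5=0
t8.Δ3 s3=1 s6=1 s4=0 clk=1 s8=1 s2=0 s7=1 s5=0
t8.Δ4 s3=1 s6=1 s4=0 clk=1 s8=1 s2=1 s7=1 s5=0
t9.Δ0 s3=1 s6=1 s4=0 clk=1 s8=1 s2=1 s7=1 s5=0
t9.Δ1 s3=1 s6=1 s4=0 clk=0 s8=1 s2=1 s7=1 s5=0
t10.Δ0 s3=1 s6=1 s4=0 clk=0 s8=1 s2=1 s7=1 s5=0
t10.Δ1 s3=1 s6=1 s4=0 clk=1 s8=1 s2=1 s7=1 s5=0
t10.Δ2 s3=1 s6=0 s4=0 clk=1 s8=1 s2=1 s7=1 s5=0
t10.Δ3 s3=1 s6=0 s4=0 clk=1 s8=0 s2=1 s7=1 s5=0
t10.Δ4 s3=1 s6=0 s4=0 clk=1 s8=0 s2=0 s7=1 s5=0
t11.Δ0 s3=1 s6=0 s4=0 clk=1 s8=0 s2=0 s7=1 s5=0
t11.Δ1 s3=1 s6=0 s4=0 clk=0 s8=0 s2=0 s7=1 s5=0
t12.Δ0 s3=1 s6=0 s4=0 clk=0 s8=0 s2=0 s7=1 s5=0
t12.Δ1 s3=1 s6=0 s4=0 clk=1 s8=0 s2=0 s7=1 s5=0
t12.Δ2 s3=1 s6=1 s4=0 clk=1 s8=0 s2=0 s7=1 s5=0
t12.Δ3 s3=1 s6=1 s4=0 clk=1 s8=1 s2=0 s7=1 s5=0
t12.Δ4 s3=1 s6=1 s4=0 clk=1 s8=1 s2=1 s7=1 s5=0
t13.Δ0 s3=1 s6=1 s4=0 clk=1 s8=1 s2=1 s7=1 s5=0
t13.Δ1 s3=1 s6=1 s4=0 clk=0 s8=1 s2=1 s7=1 s5=0
t14.Δ0 s3=1 s6=1 s4=0 clk=0 s8=1 s2=1 s7=1 s5=0
t14.Δ1 s3=1 s6=1 s4=0 clk=1 s8=1 s2=1 s7=1 s5=0
t14.Δ2 s3=1 s6=0 s4=0 clk=1 s8=1 s2=1 s7=1 s5=0
t14.Δ3 s3=1 s6=0 s4=0 clk=1 s8=0 s2=1 s7=1 s5=0
t14.Δ4 s3=1 s6=0 s4=0 clk=1 s8=0 s2=0 s7=1 s5=0
t15.Δ0 s3=1 s6=0 s4=0 clk=1 s8=0 s2=0 s7=1 s5=0
t15.Δ1 s3=1 s6=0 s4=0 clk=0 s8=0 s2=0 s7=1 s5=0
t16.Δ0 s3=1 s6=0 s4=0 clk=0 s8=0 s2=0 s7=1 s5=0
t16.Δ1 s3=1 s6=0 s4=0 clk=1 s8=0 s2=0 s7=1 s5=0
t16.Δ2 s3=1 s6=1 s4=0 clk=1 s8=0 s2=0 s7=1 s5=0
t16.Δ3 s3=1 s6=1 s4=0 clk=1 s8=1 s2=0 s7=1 s5=0
t16.Δ4 s3=1 s6=1 s4=0 clk=1 s8=1 s2=1 s7=1 s5=0
t17.Δ0 s3=1 s6=1 s4=0 clk=1 s8=1 s2=1 s7=1 s5=0
t17.Δ1 s3=1 s6=1 s4=0 clk=0 s8=1 s2=1 s7=1 s5=0
t18.Δ0 s3=1 s6=1 s4=0 clk=0 s8=1 s2=1 s7=1 s5=0
t18.Δ1 s3=1 s6=1 s4=0 clk=1 s8=1 s2=1 s7=1 s5=0
t18.Δ2 s3=1 s6=0 s4=0 clk=1 s8=1 s2=1 s7=1 s5=0
t18.Δ3 s3=1 s6=0 s4=0 clk=1 s8=0 s2=1 s7=1 s5=0
t18.Δ4 s3=1 s6=0 s4=0 clk=1 s8=0 s2=0 s7=1 s5=0
t19.Δ0 s3=1 s6=0 s4=0 clk=1 s8=0 s2=0 s7=1 s5=0
t19.Δ1 s3=1 s6=0 s4=0 clk=0 s8=0 s2=0 s7=1 s5=0

1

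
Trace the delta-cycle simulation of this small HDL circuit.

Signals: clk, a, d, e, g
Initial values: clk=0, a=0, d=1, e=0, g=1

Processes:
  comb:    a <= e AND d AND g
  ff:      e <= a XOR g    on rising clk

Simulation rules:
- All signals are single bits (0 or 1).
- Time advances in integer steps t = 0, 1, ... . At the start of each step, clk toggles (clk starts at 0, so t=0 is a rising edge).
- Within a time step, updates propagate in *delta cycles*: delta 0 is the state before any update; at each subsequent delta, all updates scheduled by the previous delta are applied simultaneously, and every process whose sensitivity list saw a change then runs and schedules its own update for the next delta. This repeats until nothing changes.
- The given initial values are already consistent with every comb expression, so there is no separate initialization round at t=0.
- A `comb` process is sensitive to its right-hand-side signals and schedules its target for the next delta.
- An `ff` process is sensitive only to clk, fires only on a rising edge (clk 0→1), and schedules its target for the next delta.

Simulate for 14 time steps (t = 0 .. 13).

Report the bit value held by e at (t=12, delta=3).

1

[bits: d,e,a,g,clk]
t=0: Δ0=10010 Δ1=10011 Δ2=11011 Δ3=11111 | 3Δ
t=1: Δ0=11111 Δ1=11110 | 1Δ
t=2: Δ0=11110 Δ1=11111 Δ2=10111 Δ3=10011 | 3Δ
t=3: Δ0=10011 Δ1=10010 | 1Δ
t=4: Δ0=10010 Δ1=10011 Δ2=11011 Δ3=11111 | 3Δ
t=5: Δ0=11111 Δ1=11110 | 1Δ
t=6: Δ0=11110 Δ1=11111 Δ2=10111 Δ3=10011 | 3Δ
t=7: Δ0=10011 Δ1=10010 | 1Δ
t=8: Δ0=10010 Δ1=10011 Δ2=11011 Δ3=11111 | 3Δ
t=9: Δ0=11111 Δ1=11110 | 1Δ
t=10: Δ0=11110 Δ1=11111 Δ2=10111 Δ3=10011 | 3Δ
t=11: Δ0=10011 Δ1=10010 | 1Δ
t=12: Δ0=10010 Δ1=10011 Δ2=11011 Δ3=11111 | 3Δ
t=13: Δ0=11111 Δ1=11110 | 1Δ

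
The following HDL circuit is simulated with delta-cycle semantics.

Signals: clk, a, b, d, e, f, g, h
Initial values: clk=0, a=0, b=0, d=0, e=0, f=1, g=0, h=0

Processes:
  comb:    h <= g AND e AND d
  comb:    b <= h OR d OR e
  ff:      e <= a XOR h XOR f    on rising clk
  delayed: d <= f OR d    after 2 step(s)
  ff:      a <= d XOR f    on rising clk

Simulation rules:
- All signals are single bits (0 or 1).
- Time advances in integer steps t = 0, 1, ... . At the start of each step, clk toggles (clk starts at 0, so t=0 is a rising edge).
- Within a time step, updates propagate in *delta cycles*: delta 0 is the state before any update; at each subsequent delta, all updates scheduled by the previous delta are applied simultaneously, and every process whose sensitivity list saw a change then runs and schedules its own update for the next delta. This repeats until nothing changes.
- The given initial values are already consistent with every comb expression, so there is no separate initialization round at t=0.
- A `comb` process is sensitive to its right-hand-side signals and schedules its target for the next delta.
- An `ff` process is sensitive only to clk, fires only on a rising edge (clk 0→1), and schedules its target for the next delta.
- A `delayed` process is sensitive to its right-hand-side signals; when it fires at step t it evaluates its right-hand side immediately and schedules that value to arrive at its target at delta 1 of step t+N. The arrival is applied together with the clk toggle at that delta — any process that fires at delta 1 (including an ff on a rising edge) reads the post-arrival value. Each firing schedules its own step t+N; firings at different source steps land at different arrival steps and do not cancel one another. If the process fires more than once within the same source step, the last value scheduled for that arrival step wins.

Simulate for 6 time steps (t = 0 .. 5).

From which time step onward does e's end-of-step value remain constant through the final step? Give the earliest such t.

[bits: g,f,a,b,d,clk,e,h]
t=0: Δ0=01000000 Δ1=01000100 Δ2=01100110 Δ3=01110110 | 3Δ
t=1: Δ0=01110110 Δ1=01110010 | 1Δ
t=2: Δ0=01110010 Δ1=01110110 Δ2=01110100 Δ3=01100100 | 3Δ
t=3: Δ0=01100100 Δ1=01100000 | 1Δ
t=4: Δ0=01100000 Δ1=01100100 | 1Δ
t=5: Δ0=01100100 Δ1=01100000 | 1Δ

2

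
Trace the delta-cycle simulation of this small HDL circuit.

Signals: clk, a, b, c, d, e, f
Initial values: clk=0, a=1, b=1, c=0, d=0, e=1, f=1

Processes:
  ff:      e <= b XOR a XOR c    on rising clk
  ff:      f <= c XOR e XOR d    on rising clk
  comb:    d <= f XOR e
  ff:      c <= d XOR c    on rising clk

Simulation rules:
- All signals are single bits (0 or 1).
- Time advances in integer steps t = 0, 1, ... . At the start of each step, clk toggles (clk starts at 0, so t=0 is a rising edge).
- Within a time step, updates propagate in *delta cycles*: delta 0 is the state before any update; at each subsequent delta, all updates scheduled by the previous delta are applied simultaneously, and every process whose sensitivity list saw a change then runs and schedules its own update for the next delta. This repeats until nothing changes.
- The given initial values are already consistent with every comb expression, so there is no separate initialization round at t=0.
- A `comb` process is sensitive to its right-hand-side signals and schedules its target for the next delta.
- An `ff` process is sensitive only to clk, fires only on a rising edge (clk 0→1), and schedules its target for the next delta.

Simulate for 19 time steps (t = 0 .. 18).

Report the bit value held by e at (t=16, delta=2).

t=0 Δ0: b=1 a=1 e=1 c=0 f=1 d=0 clk=0
  Δ1: clk:0→1
  Δ2: e:1→0
  Δ3: d:0→1
  (3Δ to stable)
t=1 Δ0: b=1 a=1 e=0 c=0 f=1 d=1 clk=1
  Δ1: clk:1→0
  (1Δ to stable)
t=2 Δ0: b=1 a=1 e=0 c=0 f=1 d=1 clk=0
  Δ1: clk:0→1
  Δ2: c:0→1
  (2Δ to stable)
t=3 Δ0: b=1 a=1 e=0 c=1 f=1 d=1 clk=1
  Δ1: clk:1→0
  (1Δ to stable)
t=4 Δ0: b=1 a=1 e=0 c=1 f=1 d=1 clk=0
  Δ1: clk:0→1
  Δ2: e:0→1, c:1→0, f:1→0
  (2Δ to stable)
t=5 Δ0: b=1 a=1 e=1 c=0 f=0 d=1 clk=1
  Δ1: clk:1→0
  (1Δ to stable)
t=6 Δ0: b=1 a=1 e=1 c=0 f=0 d=1 clk=0
  Δ1: clk:0→1
  Δ2: e:1→0, c:0→1
  Δ3: d:1→0
  (3Δ to stable)
t=7 Δ0: b=1 a=1 e=0 c=1 f=0 d=0 clk=1
  Δ1: clk:1→0
  (1Δ to stable)
t=8 Δ0: b=1 a=1 e=0 c=1 f=0 d=0 clk=0
  Δ1: clk:0→1
  Δ2: e:0→1, f:0→1
  (2Δ to stable)
t=9 Δ0: b=1 a=1 e=1 c=1 f=1 d=0 clk=1
  Δ1: clk:1→0
  (1Δ to stable)
t=10 Δ0: b=1 a=1 e=1 c=1 f=1 d=0 clk=0
  Δ1: clk:0→1
  Δ2: f:1→0
  Δ3: d:0→1
  (3Δ to stable)
t=11 Δ0: b=1 a=1 e=1 c=1 f=0 d=1 clk=1
  Δ1: clk:1→0
  (1Δ to stable)
t=12 Δ0: b=1 a=1 e=1 c=1 f=0 d=1 clk=0
  Δ1: clk:0→1
  Δ2: c:1→0, f:0→1
  Δ3: d:1→0
  (3Δ to stable)
t=13 Δ0: b=1 a=1 e=1 c=0 f=1 d=0 clk=1
  Δ1: clk:1→0
  (1Δ to stable)
t=14 Δ0: b=1 a=1 e=1 c=0 f=1 d=0 clk=0
  Δ1: clk:0→1
  Δ2: e:1→0
  Δ3: d:0→1
  (3Δ to stable)
t=15 Δ0: b=1 a=1 e=0 c=0 f=1 d=1 clk=1
  Δ1: clk:1→0
  (1Δ to stable)
t=16 Δ0: b=1 a=1 e=0 c=0 f=1 d=1 clk=0
  Δ1: clk:0→1
  Δ2: c:0→1
  (2Δ to stable)
t=17 Δ0: b=1 a=1 e=0 c=1 f=1 d=1 clk=1
  Δ1: clk:1→0
  (1Δ to stable)
t=18 Δ0: b=1 a=1 e=0 c=1 f=1 d=1 clk=0
  Δ1: clk:0→1
  Δ2: e:0→1, c:1→0, f:1→0
  (2Δ to stable)

0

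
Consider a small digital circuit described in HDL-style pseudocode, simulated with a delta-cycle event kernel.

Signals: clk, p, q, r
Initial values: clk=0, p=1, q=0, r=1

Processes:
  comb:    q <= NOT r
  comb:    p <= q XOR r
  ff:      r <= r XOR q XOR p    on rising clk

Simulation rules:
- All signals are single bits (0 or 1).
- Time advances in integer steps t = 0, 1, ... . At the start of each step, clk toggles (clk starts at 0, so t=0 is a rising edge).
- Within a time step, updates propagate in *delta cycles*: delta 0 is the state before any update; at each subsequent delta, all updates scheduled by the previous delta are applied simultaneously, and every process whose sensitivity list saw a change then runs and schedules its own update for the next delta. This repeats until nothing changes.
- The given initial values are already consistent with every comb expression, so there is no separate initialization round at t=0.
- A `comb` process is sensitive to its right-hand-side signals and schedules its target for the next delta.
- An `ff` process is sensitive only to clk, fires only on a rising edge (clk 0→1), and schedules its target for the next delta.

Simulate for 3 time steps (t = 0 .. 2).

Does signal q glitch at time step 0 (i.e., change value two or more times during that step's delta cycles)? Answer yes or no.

no

[bits: clk,p,r,q]
t=0: Δ0=0110 Δ1=1110 Δ2=1100 Δ3=1001 Δ4=1101 | 4Δ
t=1: Δ0=1101 Δ1=0101 | 1Δ
t=2: Δ0=0101 Δ1=1101 | 1Δ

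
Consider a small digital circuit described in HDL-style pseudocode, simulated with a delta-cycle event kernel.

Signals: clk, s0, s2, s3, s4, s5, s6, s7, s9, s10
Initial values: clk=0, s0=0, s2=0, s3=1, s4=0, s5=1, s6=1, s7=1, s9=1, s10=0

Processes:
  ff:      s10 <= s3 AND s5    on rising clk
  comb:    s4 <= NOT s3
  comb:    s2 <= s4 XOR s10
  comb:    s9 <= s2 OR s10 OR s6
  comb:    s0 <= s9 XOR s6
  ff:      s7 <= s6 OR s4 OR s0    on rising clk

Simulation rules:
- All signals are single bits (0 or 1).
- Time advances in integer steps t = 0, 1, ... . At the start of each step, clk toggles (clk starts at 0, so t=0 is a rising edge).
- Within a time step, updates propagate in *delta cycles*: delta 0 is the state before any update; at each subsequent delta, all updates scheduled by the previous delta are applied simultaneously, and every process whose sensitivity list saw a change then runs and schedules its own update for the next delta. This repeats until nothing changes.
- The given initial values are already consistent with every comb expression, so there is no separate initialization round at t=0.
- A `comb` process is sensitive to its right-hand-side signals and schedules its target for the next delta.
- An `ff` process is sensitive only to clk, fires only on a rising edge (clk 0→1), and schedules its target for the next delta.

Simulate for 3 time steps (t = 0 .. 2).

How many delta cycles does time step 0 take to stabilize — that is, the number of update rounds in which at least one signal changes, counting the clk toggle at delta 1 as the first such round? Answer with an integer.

t=0 Δ0: s6=1 s9=1 s4=0 s3=1 s2=0 s7=1 s10=0 s0=0 clk=0 s5=1
  Δ1: clk:0→1
  Δ2: s10:0→1
  Δ3: s2:0→1
  (3Δ to stable)
t=1 Δ0: s6=1 s9=1 s4=0 s3=1 s2=1 s7=1 s10=1 s0=0 clk=1 s5=1
  Δ1: clk:1→0
  (1Δ to stable)
t=2 Δ0: s6=1 s9=1 s4=0 s3=1 s2=1 s7=1 s10=1 s0=0 clk=0 s5=1
  Δ1: clk:0→1
  (1Δ to stable)

3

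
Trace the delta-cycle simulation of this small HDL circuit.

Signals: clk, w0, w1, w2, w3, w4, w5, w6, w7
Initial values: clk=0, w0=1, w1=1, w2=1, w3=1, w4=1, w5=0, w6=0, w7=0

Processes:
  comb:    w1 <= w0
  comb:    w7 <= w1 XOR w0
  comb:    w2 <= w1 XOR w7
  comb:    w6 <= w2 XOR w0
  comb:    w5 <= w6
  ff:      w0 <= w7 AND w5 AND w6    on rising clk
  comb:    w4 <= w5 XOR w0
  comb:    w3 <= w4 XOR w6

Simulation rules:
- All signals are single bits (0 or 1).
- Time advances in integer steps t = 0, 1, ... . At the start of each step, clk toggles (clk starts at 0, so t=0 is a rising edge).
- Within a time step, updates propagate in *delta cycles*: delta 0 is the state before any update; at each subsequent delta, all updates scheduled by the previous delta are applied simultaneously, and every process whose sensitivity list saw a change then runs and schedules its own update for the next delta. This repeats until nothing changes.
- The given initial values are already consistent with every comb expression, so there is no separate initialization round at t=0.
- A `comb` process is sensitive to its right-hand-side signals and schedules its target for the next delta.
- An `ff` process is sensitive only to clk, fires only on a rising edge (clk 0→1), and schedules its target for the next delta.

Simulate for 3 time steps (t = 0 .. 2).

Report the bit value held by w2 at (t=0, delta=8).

0

t=0 Δ0: w3=1 w2=1 w7=0 w1=1 w4=1 w5=0 w0=1 w6=0 clk=0
  Δ1: clk:0→1
  Δ2: w0:1→0
  Δ3: w7:0→1, w1:1→0, w4:1→0, w6:0→1
  Δ4: w7:1→0, w5:0→1
  Δ5: w2:1→0, w4:0→1
  Δ6: w3:1→0, w6:1→0
  Δ7: w3:0→1, w5:1→0
  Δ8: w4:1→0
  Δ9: w3:1→0
  (9Δ to stable)
t=1 Δ0: w3=0 w2=0 w7=0 w1=0 w4=0 w5=0 w0=0 w6=0 clk=1
  Δ1: clk:1→0
  (1Δ to stable)
t=2 Δ0: w3=0 w2=0 w7=0 w1=0 w4=0 w5=0 w0=0 w6=0 clk=0
  Δ1: clk:0→1
  (1Δ to stable)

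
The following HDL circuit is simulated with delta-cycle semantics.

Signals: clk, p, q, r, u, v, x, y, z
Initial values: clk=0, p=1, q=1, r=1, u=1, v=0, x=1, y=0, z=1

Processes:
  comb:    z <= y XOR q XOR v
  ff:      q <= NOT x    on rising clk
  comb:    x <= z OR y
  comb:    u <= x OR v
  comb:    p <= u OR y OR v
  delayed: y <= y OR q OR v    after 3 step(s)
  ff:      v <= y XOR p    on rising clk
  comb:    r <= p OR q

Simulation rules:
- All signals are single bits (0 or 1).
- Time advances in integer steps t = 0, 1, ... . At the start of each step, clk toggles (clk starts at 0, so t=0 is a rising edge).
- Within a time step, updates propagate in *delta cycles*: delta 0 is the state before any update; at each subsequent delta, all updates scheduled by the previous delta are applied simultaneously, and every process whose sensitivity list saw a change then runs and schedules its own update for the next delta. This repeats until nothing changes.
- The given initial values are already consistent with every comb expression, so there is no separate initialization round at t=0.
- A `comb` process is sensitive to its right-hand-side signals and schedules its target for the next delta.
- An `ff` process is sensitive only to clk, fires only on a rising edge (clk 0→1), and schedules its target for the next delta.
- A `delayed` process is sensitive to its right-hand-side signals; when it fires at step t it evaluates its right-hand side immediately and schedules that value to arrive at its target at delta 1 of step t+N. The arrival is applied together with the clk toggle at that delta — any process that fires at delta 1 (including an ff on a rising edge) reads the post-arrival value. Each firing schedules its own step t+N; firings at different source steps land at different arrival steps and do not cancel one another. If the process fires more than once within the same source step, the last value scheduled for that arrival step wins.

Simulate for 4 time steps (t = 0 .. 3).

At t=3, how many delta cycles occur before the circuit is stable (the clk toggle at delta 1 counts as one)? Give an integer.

2

[bits: y,v,clk,p,z,r,q,x,u]
t=0: Δ0=000111111 Δ1=001111111 Δ2=011111011 | 2Δ
t=1: Δ0=011111011 Δ1=010111011 | 1Δ
t=2: Δ0=010111011 Δ1=011111011 | 1Δ
t=3: Δ0=011111011 Δ1=110111011 Δ2=110101011 | 2Δ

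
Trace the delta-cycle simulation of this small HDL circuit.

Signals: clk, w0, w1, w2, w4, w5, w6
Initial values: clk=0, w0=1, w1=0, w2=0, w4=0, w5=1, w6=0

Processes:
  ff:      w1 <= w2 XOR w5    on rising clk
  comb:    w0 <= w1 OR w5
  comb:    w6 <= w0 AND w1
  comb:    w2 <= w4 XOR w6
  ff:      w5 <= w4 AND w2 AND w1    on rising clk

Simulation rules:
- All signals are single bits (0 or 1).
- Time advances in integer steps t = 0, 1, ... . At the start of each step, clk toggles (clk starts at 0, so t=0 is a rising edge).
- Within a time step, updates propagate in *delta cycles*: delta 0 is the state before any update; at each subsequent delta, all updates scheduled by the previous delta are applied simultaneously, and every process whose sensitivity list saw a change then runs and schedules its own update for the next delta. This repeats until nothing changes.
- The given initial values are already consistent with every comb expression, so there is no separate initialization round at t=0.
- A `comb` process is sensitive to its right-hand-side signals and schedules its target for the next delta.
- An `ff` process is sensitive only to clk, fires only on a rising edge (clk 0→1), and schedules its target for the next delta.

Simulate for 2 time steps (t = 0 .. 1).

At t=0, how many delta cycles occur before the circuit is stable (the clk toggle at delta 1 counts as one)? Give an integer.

4

t=0 Δ0: w5=1 w2=0 w1=0 w4=0 w0=1 clk=0 w6=0
  Δ1: clk:0→1
  Δ2: w5:1→0, w1:0→1
  Δ3: w6:0→1
  Δ4: w2:0→1
  (4Δ to stable)
t=1 Δ0: w5=0 w2=1 w1=1 w4=0 w0=1 clk=1 w6=1
  Δ1: clk:1→0
  (1Δ to stable)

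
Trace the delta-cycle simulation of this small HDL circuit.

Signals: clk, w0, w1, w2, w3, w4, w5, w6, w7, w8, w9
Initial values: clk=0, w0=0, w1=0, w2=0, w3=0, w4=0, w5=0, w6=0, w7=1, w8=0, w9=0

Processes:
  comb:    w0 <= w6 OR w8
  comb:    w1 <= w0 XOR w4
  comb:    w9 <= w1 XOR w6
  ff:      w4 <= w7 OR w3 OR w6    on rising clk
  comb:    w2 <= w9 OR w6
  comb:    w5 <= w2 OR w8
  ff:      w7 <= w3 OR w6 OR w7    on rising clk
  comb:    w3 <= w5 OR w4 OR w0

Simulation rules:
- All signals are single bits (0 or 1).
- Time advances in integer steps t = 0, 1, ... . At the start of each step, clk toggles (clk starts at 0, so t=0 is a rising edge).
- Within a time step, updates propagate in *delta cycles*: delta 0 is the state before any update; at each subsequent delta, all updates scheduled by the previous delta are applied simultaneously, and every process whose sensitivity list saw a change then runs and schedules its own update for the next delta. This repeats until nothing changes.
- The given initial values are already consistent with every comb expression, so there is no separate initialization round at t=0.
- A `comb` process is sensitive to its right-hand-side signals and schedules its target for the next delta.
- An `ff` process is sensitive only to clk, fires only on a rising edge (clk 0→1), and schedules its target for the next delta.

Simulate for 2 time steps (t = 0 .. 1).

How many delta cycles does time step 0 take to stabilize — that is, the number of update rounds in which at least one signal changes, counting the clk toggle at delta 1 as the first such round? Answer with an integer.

[bits: w8,w9,clk,w0,w7,w4,w2,w6,w1,w3,w5]
t=0: Δ0=00001000000 Δ1=00101000000 Δ2=00101100000 Δ3=00101100110 Δ4=01101100110 Δ5=01101110110 Δ6=01101110111 | 6Δ
t=1: Δ0=01101110111 Δ1=01001110111 | 1Δ

6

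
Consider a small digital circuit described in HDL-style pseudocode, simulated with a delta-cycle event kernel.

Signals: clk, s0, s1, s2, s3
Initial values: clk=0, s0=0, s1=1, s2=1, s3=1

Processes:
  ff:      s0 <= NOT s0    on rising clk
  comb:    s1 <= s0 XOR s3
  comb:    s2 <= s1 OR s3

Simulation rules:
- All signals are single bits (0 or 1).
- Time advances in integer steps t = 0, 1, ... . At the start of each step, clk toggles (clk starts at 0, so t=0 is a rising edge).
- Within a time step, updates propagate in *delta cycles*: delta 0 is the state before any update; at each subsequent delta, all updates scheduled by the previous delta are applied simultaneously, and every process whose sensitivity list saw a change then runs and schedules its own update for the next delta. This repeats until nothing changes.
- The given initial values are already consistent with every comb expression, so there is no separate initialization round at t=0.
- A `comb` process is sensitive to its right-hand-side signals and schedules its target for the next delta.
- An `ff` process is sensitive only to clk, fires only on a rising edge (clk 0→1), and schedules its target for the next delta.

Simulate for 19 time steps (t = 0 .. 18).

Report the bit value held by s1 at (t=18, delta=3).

1

[bits: clk,s3,s0,s1,s2]
t=0: Δ0=01011 Δ1=11011 Δ2=11111 Δ3=11101 | 3Δ
t=1: Δ0=11101 Δ1=01101 | 1Δ
t=2: Δ0=01101 Δ1=11101 Δ2=11001 Δ3=11011 | 3Δ
t=3: Δ0=11011 Δ1=01011 | 1Δ
t=4: Δ0=01011 Δ1=11011 Δ2=11111 Δ3=11101 | 3Δ
t=5: Δ0=11101 Δ1=01101 | 1Δ
t=6: Δ0=01101 Δ1=11101 Δ2=11001 Δ3=11011 | 3Δ
t=7: Δ0=11011 Δ1=01011 | 1Δ
t=8: Δ0=01011 Δ1=11011 Δ2=11111 Δ3=11101 | 3Δ
t=9: Δ0=11101 Δ1=01101 | 1Δ
t=10: Δ0=01101 Δ1=11101 Δ2=11001 Δ3=11011 | 3Δ
t=11: Δ0=11011 Δ1=01011 | 1Δ
t=12: Δ0=01011 Δ1=11011 Δ2=11111 Δ3=11101 | 3Δ
t=13: Δ0=11101 Δ1=01101 | 1Δ
t=14: Δ0=01101 Δ1=11101 Δ2=11001 Δ3=11011 | 3Δ
t=15: Δ0=11011 Δ1=01011 | 1Δ
t=16: Δ0=01011 Δ1=11011 Δ2=11111 Δ3=11101 | 3Δ
t=17: Δ0=11101 Δ1=01101 | 1Δ
t=18: Δ0=01101 Δ1=11101 Δ2=11001 Δ3=11011 | 3Δ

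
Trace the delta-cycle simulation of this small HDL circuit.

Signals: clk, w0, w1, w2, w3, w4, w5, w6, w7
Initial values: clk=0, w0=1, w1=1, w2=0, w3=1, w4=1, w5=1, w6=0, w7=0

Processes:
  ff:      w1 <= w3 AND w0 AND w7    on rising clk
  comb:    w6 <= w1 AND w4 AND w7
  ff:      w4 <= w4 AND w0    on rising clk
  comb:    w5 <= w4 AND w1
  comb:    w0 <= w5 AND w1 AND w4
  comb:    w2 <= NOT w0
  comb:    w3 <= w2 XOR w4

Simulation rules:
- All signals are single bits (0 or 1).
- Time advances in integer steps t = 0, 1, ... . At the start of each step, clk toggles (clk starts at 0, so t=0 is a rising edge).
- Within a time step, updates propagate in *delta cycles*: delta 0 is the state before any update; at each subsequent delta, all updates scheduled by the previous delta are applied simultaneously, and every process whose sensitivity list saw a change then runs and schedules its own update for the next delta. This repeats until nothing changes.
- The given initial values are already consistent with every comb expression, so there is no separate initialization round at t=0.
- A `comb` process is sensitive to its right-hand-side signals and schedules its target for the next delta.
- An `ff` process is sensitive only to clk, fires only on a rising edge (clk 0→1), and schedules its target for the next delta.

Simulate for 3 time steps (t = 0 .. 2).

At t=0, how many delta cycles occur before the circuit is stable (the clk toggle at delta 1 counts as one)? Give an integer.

t=0 Δ0: w5=1 w4=1 w0=1 clk=0 w2=0 w1=1 w6=0 w3=1 w7=0
  Δ1: clk:0→1
  Δ2: w1:1→0
  Δ3: w5:1→0, w0:1→0
  Δ4: w2:0→1
  Δ5: w3:1→0
  (5Δ to stable)
t=1 Δ0: w5=0 w4=1 w0=0 clk=1 w2=1 w1=0 w6=0 w3=0 w7=0
  Δ1: clk:1→0
  (1Δ to stable)
t=2 Δ0: w5=0 w4=1 w0=0 clk=0 w2=1 w1=0 w6=0 w3=0 w7=0
  Δ1: clk:0→1
  Δ2: w4:1→0
  Δ3: w3:0→1
  (3Δ to stable)

5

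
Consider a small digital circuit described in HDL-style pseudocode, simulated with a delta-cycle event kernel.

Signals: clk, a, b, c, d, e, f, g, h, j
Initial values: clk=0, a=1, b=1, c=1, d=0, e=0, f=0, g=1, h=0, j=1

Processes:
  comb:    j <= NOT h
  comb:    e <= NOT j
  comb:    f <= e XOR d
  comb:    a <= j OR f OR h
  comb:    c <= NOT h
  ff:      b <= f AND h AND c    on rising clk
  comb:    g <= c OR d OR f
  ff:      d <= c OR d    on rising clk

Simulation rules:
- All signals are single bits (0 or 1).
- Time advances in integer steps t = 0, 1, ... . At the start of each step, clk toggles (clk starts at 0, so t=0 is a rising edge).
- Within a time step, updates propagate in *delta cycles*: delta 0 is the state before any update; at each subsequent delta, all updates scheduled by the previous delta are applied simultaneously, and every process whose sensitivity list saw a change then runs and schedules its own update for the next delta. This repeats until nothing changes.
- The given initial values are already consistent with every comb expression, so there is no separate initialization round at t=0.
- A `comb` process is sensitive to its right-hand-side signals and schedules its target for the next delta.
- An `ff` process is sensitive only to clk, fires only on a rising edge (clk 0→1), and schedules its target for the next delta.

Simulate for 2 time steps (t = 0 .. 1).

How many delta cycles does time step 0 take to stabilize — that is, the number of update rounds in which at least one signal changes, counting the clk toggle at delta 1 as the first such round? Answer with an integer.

3

t=0 Δ0: j=1 d=0 f=0 e=0 b=1 h=0 clk=0 c=1 g=1 a=1
  Δ1: clk:0→1
  Δ2: d:0→1, b:1→0
  Δ3: f:0→1
  (3Δ to stable)
t=1 Δ0: j=1 d=1 f=1 e=0 b=0 h=0 clk=1 c=1 g=1 a=1
  Δ1: clk:1→0
  (1Δ to stable)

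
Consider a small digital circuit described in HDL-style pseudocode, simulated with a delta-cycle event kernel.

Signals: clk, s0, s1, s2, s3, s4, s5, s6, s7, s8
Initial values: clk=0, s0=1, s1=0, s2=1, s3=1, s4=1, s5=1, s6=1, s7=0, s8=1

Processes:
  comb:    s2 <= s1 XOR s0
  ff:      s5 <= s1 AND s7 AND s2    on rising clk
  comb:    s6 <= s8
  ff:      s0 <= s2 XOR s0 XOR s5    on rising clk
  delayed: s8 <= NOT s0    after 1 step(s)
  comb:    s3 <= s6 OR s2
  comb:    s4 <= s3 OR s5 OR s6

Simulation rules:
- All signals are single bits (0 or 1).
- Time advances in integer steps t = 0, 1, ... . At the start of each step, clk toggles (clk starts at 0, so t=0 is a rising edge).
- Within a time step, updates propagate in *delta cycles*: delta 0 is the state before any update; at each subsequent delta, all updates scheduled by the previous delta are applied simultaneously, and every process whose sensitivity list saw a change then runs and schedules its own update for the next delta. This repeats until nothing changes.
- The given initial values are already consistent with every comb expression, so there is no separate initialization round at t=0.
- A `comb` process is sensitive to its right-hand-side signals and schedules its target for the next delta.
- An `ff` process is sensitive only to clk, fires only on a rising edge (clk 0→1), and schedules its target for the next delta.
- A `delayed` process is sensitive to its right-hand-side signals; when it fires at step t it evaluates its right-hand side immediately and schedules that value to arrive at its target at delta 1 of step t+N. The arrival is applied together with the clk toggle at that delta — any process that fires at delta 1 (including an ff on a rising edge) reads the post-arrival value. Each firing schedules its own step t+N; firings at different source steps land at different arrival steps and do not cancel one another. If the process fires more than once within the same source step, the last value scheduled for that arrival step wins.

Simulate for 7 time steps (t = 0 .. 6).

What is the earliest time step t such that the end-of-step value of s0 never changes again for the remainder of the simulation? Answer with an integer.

t=0 Δ0: s7=0 s3=1 s2=1 s6=1 s8=1 clk=0 s1=0 s5=1 s0=1 s4=1
  Δ1: clk:0→1
  Δ2: s5:1→0
  (2Δ to stable)
t=1 Δ0: s7=0 s3=1 s2=1 s6=1 s8=1 clk=1 s1=0 s5=0 s0=1 s4=1
  Δ1: clk:1→0
  (1Δ to stable)
t=2 Δ0: s7=0 s3=1 s2=1 s6=1 s8=1 clk=0 s1=0 s5=0 s0=1 s4=1
  Δ1: clk:0→1
  Δ2: s0:1→0
  Δ3: s2:1→0
  (3Δ to stable)
t=3 Δ0: s7=0 s3=1 s2=0 s6=1 s8=1 clk=1 s1=0 s5=0 s0=0 s4=1
  Δ1: clk:1→0
  (1Δ to stable)
t=4 Δ0: s7=0 s3=1 s2=0 s6=1 s8=1 clk=0 s1=0 s5=0 s0=0 s4=1
  Δ1: clk:0→1
  (1Δ to stable)
t=5 Δ0: s7=0 s3=1 s2=0 s6=1 s8=1 clk=1 s1=0 s5=0 s0=0 s4=1
  Δ1: clk:1→0
  (1Δ to stable)
t=6 Δ0: s7=0 s3=1 s2=0 s6=1 s8=1 clk=0 s1=0 s5=0 s0=0 s4=1
  Δ1: clk:0→1
  (1Δ to stable)

2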